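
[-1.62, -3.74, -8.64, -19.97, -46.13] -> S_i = -1.62*2.31^i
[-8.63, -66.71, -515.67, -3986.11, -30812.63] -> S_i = -8.63*7.73^i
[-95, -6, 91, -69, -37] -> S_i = Random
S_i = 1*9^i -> [1, 9, 81, 729, 6561]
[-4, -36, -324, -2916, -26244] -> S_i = -4*9^i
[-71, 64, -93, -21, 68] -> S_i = Random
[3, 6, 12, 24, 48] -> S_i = 3*2^i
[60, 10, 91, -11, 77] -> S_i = Random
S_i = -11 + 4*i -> [-11, -7, -3, 1, 5]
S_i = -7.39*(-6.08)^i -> [-7.39, 44.93, -273.18, 1660.94, -10098.54]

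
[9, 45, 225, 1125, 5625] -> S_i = 9*5^i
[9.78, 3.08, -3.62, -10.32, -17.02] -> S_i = 9.78 + -6.70*i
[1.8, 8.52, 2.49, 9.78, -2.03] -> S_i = Random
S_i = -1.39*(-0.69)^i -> [-1.39, 0.96, -0.66, 0.46, -0.32]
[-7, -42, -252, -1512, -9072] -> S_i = -7*6^i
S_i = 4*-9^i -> [4, -36, 324, -2916, 26244]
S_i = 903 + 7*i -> [903, 910, 917, 924, 931]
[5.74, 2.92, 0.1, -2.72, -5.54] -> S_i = 5.74 + -2.82*i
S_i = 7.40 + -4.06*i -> [7.4, 3.34, -0.72, -4.78, -8.84]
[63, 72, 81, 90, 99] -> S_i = 63 + 9*i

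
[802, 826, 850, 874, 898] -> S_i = 802 + 24*i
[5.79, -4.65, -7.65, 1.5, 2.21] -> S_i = Random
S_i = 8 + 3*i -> [8, 11, 14, 17, 20]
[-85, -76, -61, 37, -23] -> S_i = Random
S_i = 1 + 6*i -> [1, 7, 13, 19, 25]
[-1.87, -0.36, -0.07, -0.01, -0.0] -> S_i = -1.87*0.19^i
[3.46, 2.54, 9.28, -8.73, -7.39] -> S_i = Random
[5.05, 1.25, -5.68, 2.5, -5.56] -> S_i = Random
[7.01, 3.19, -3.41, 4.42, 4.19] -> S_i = Random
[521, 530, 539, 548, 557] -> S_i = 521 + 9*i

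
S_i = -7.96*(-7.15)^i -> [-7.96, 56.91, -406.94, 2909.59, -20803.54]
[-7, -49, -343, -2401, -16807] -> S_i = -7*7^i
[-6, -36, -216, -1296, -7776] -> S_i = -6*6^i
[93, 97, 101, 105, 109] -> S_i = 93 + 4*i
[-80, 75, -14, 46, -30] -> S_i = Random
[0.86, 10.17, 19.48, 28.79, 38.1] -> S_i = 0.86 + 9.31*i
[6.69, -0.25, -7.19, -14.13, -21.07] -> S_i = 6.69 + -6.94*i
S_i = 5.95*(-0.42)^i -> [5.95, -2.5, 1.05, -0.44, 0.19]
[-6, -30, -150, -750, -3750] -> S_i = -6*5^i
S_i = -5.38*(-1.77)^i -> [-5.38, 9.52, -16.86, 29.83, -52.81]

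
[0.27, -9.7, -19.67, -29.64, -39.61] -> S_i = 0.27 + -9.97*i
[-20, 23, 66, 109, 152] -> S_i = -20 + 43*i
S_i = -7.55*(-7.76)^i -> [-7.55, 58.59, -454.64, 3528.03, -27377.5]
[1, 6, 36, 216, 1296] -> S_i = 1*6^i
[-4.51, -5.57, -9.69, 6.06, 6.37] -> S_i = Random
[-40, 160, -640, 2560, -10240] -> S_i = -40*-4^i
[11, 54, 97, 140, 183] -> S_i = 11 + 43*i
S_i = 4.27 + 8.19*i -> [4.27, 12.46, 20.65, 28.84, 37.03]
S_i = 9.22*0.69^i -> [9.22, 6.36, 4.39, 3.03, 2.09]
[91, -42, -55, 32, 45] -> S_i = Random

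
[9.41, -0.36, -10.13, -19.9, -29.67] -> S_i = 9.41 + -9.77*i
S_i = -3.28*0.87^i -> [-3.28, -2.85, -2.48, -2.16, -1.88]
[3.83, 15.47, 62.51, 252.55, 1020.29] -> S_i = 3.83*4.04^i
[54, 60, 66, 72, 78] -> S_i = 54 + 6*i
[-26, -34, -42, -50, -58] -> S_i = -26 + -8*i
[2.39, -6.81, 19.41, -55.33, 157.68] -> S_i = 2.39*(-2.85)^i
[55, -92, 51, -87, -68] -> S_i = Random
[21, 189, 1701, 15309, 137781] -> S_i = 21*9^i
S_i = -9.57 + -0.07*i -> [-9.57, -9.64, -9.71, -9.78, -9.85]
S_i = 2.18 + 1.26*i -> [2.18, 3.44, 4.7, 5.96, 7.22]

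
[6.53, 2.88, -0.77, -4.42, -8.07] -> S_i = 6.53 + -3.65*i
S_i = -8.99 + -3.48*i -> [-8.99, -12.47, -15.95, -19.43, -22.91]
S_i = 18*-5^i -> [18, -90, 450, -2250, 11250]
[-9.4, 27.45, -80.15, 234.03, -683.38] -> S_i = -9.40*(-2.92)^i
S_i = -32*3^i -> [-32, -96, -288, -864, -2592]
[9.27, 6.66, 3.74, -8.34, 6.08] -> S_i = Random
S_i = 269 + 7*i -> [269, 276, 283, 290, 297]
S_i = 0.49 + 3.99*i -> [0.49, 4.48, 8.47, 12.46, 16.45]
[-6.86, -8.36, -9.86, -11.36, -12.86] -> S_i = -6.86 + -1.50*i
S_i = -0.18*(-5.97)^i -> [-0.18, 1.07, -6.42, 38.3, -228.65]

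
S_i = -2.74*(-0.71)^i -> [-2.74, 1.95, -1.38, 0.98, -0.7]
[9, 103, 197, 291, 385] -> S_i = 9 + 94*i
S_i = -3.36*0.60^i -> [-3.36, -2.02, -1.21, -0.73, -0.44]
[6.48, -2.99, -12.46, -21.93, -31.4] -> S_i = 6.48 + -9.47*i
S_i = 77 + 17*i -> [77, 94, 111, 128, 145]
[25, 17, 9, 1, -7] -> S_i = 25 + -8*i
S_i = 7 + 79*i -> [7, 86, 165, 244, 323]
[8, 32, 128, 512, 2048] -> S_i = 8*4^i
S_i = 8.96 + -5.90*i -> [8.96, 3.06, -2.84, -8.74, -14.64]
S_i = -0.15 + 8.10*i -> [-0.15, 7.95, 16.05, 24.15, 32.25]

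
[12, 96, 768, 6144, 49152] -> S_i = 12*8^i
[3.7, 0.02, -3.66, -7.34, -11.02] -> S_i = 3.70 + -3.68*i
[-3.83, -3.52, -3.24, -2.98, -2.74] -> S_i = -3.83*0.92^i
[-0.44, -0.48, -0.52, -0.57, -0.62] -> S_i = -0.44*1.09^i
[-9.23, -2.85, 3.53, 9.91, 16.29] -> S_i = -9.23 + 6.38*i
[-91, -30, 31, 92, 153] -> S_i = -91 + 61*i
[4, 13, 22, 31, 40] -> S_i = 4 + 9*i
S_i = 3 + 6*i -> [3, 9, 15, 21, 27]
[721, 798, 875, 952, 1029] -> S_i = 721 + 77*i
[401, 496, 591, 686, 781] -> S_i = 401 + 95*i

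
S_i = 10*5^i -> [10, 50, 250, 1250, 6250]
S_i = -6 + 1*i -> [-6, -5, -4, -3, -2]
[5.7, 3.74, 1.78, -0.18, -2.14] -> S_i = 5.70 + -1.96*i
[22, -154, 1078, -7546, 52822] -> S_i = 22*-7^i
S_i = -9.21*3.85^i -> [-9.21, -35.46, -136.52, -525.58, -2023.5]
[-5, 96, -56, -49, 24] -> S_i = Random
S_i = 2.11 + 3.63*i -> [2.11, 5.74, 9.37, 13.0, 16.63]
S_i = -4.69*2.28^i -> [-4.69, -10.69, -24.38, -55.59, -126.74]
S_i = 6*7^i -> [6, 42, 294, 2058, 14406]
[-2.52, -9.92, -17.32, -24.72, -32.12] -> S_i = -2.52 + -7.40*i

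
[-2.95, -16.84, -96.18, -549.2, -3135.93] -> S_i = -2.95*5.71^i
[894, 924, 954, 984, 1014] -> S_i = 894 + 30*i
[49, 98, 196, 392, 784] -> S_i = 49*2^i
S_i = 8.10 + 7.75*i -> [8.1, 15.85, 23.6, 31.35, 39.1]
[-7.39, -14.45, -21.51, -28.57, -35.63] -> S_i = -7.39 + -7.06*i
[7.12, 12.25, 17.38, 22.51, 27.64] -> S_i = 7.12 + 5.13*i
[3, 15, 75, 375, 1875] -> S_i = 3*5^i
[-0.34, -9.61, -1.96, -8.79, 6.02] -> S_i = Random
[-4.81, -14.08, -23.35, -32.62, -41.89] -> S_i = -4.81 + -9.27*i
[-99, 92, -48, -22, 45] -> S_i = Random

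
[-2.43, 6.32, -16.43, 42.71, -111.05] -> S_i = -2.43*(-2.60)^i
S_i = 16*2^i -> [16, 32, 64, 128, 256]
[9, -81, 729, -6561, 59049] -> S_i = 9*-9^i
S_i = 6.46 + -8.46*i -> [6.46, -2.0, -10.46, -18.92, -27.38]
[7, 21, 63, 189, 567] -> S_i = 7*3^i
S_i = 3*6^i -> [3, 18, 108, 648, 3888]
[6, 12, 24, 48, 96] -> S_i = 6*2^i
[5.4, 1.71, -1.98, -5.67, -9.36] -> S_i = 5.40 + -3.69*i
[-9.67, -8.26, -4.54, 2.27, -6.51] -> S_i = Random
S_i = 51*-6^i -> [51, -306, 1836, -11016, 66096]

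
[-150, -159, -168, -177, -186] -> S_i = -150 + -9*i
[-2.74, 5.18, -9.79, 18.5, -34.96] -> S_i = -2.74*(-1.89)^i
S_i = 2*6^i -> [2, 12, 72, 432, 2592]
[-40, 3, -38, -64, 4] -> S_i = Random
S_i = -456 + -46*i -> [-456, -502, -548, -594, -640]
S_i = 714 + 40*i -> [714, 754, 794, 834, 874]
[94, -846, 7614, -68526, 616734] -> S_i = 94*-9^i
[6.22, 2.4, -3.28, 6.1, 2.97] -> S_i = Random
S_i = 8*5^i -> [8, 40, 200, 1000, 5000]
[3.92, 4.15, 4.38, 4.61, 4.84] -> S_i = 3.92 + 0.23*i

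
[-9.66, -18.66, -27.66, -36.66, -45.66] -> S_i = -9.66 + -9.00*i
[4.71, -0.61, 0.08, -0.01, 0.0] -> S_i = 4.71*(-0.13)^i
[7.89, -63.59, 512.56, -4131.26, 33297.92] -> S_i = 7.89*(-8.06)^i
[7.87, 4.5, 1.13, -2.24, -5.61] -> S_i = 7.87 + -3.37*i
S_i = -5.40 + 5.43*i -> [-5.4, 0.03, 5.46, 10.89, 16.32]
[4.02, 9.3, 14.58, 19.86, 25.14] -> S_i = 4.02 + 5.28*i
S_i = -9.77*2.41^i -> [-9.77, -23.55, -56.75, -136.76, -329.58]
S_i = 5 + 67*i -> [5, 72, 139, 206, 273]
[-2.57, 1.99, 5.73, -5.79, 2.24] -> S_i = Random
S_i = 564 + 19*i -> [564, 583, 602, 621, 640]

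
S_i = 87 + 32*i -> [87, 119, 151, 183, 215]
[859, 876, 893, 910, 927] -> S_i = 859 + 17*i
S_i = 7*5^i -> [7, 35, 175, 875, 4375]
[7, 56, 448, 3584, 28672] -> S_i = 7*8^i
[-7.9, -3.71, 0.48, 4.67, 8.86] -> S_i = -7.90 + 4.19*i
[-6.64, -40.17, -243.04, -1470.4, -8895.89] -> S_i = -6.64*6.05^i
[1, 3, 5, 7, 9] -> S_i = 1 + 2*i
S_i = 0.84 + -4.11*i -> [0.84, -3.27, -7.38, -11.49, -15.6]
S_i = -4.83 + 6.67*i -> [-4.83, 1.84, 8.51, 15.18, 21.85]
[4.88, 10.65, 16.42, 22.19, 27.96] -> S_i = 4.88 + 5.77*i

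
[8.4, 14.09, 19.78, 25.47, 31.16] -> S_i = 8.40 + 5.69*i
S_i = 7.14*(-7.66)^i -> [7.14, -54.69, 418.94, -3209.11, 24581.78]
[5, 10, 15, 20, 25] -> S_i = 5 + 5*i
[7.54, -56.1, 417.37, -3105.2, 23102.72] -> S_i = 7.54*(-7.44)^i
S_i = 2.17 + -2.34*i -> [2.17, -0.17, -2.51, -4.85, -7.19]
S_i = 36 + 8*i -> [36, 44, 52, 60, 68]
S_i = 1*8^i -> [1, 8, 64, 512, 4096]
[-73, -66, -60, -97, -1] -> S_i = Random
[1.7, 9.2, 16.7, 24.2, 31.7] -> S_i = 1.70 + 7.50*i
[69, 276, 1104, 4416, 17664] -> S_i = 69*4^i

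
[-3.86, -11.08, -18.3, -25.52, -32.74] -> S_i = -3.86 + -7.22*i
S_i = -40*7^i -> [-40, -280, -1960, -13720, -96040]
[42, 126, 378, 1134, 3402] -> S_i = 42*3^i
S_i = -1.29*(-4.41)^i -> [-1.29, 5.69, -25.09, 110.64, -487.91]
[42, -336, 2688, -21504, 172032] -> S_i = 42*-8^i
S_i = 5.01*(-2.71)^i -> [5.01, -13.58, 36.79, -99.71, 270.22]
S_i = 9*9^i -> [9, 81, 729, 6561, 59049]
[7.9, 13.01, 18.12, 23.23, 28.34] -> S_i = 7.90 + 5.11*i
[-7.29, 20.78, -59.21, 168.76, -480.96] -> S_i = -7.29*(-2.85)^i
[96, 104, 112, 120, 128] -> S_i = 96 + 8*i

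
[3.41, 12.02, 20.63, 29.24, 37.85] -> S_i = 3.41 + 8.61*i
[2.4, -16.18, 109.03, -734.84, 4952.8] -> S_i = 2.40*(-6.74)^i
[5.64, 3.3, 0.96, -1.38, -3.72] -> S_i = 5.64 + -2.34*i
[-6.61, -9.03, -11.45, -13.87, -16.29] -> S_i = -6.61 + -2.42*i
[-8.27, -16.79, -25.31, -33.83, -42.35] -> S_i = -8.27 + -8.52*i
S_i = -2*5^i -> [-2, -10, -50, -250, -1250]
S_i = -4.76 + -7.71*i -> [-4.76, -12.47, -20.18, -27.89, -35.6]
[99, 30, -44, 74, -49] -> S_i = Random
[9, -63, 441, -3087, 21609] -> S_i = 9*-7^i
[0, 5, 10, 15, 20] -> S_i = 0 + 5*i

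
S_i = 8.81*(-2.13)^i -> [8.81, -18.77, 39.97, -85.14, 181.34]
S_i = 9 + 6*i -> [9, 15, 21, 27, 33]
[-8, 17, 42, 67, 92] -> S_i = -8 + 25*i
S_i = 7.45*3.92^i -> [7.45, 29.2, 114.48, 448.76, 1759.14]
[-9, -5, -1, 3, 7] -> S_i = -9 + 4*i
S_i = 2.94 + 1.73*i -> [2.94, 4.67, 6.4, 8.13, 9.86]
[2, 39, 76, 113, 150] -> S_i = 2 + 37*i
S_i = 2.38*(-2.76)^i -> [2.38, -6.57, 18.13, -50.04, 138.11]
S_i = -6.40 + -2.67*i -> [-6.4, -9.07, -11.74, -14.41, -17.08]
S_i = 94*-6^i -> [94, -564, 3384, -20304, 121824]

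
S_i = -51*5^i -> [-51, -255, -1275, -6375, -31875]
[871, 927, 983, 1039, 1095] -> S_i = 871 + 56*i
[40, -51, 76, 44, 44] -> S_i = Random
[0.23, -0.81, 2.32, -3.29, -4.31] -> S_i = Random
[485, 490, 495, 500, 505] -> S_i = 485 + 5*i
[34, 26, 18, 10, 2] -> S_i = 34 + -8*i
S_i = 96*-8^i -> [96, -768, 6144, -49152, 393216]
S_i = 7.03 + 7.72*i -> [7.03, 14.75, 22.47, 30.19, 37.91]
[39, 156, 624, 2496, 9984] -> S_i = 39*4^i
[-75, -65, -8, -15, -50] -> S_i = Random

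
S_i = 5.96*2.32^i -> [5.96, 13.83, 32.08, 74.42, 172.66]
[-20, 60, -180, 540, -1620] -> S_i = -20*-3^i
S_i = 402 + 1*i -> [402, 403, 404, 405, 406]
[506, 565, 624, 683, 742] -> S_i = 506 + 59*i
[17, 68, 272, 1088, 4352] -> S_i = 17*4^i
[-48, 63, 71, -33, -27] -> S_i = Random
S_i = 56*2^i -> [56, 112, 224, 448, 896]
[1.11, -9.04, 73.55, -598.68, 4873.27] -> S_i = 1.11*(-8.14)^i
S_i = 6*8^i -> [6, 48, 384, 3072, 24576]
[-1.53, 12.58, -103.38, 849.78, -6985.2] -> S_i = -1.53*(-8.22)^i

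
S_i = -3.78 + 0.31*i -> [-3.78, -3.47, -3.16, -2.85, -2.54]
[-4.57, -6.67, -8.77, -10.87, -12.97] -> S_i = -4.57 + -2.10*i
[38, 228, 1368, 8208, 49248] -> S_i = 38*6^i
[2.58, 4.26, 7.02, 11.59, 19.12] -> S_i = 2.58*1.65^i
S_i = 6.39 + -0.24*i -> [6.39, 6.15, 5.91, 5.67, 5.43]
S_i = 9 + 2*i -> [9, 11, 13, 15, 17]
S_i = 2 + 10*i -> [2, 12, 22, 32, 42]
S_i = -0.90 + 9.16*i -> [-0.9, 8.26, 17.42, 26.58, 35.74]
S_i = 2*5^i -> [2, 10, 50, 250, 1250]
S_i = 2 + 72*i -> [2, 74, 146, 218, 290]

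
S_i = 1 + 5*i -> [1, 6, 11, 16, 21]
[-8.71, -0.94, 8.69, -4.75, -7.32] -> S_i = Random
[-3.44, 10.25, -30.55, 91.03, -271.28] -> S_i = -3.44*(-2.98)^i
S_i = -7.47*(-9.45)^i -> [-7.47, 70.59, -667.09, 6304.0, -59572.78]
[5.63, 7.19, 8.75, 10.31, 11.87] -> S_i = 5.63 + 1.56*i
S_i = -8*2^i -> [-8, -16, -32, -64, -128]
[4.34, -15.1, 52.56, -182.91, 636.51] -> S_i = 4.34*(-3.48)^i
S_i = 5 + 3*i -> [5, 8, 11, 14, 17]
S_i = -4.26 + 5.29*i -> [-4.26, 1.03, 6.32, 11.61, 16.9]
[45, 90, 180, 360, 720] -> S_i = 45*2^i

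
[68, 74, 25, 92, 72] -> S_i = Random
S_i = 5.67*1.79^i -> [5.67, 10.15, 18.17, 32.52, 58.21]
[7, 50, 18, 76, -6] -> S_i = Random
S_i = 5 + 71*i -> [5, 76, 147, 218, 289]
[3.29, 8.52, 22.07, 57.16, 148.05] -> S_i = 3.29*2.59^i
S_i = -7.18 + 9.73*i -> [-7.18, 2.55, 12.28, 22.01, 31.74]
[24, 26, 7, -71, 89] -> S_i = Random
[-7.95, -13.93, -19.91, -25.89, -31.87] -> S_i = -7.95 + -5.98*i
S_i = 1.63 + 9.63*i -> [1.63, 11.26, 20.89, 30.52, 40.15]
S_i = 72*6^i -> [72, 432, 2592, 15552, 93312]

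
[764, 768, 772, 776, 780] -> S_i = 764 + 4*i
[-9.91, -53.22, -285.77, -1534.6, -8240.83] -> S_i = -9.91*5.37^i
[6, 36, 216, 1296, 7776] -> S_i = 6*6^i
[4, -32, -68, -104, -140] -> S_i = 4 + -36*i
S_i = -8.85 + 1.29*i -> [-8.85, -7.56, -6.27, -4.98, -3.69]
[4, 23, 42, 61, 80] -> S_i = 4 + 19*i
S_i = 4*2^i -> [4, 8, 16, 32, 64]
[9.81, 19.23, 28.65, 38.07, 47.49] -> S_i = 9.81 + 9.42*i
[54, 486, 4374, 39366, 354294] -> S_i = 54*9^i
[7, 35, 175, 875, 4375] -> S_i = 7*5^i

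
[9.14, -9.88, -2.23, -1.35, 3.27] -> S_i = Random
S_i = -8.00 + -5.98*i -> [-8.0, -13.98, -19.96, -25.94, -31.92]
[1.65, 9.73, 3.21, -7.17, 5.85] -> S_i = Random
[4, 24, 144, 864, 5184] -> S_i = 4*6^i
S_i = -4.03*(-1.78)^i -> [-4.03, 7.17, -12.77, 22.73, -40.46]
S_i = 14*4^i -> [14, 56, 224, 896, 3584]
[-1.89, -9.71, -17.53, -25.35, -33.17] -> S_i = -1.89 + -7.82*i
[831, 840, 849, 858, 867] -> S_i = 831 + 9*i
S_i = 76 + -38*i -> [76, 38, 0, -38, -76]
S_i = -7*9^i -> [-7, -63, -567, -5103, -45927]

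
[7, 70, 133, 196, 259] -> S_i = 7 + 63*i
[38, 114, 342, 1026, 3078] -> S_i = 38*3^i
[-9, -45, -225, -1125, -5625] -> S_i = -9*5^i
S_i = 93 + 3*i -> [93, 96, 99, 102, 105]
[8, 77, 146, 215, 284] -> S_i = 8 + 69*i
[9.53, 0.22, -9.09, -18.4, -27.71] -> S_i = 9.53 + -9.31*i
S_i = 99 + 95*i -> [99, 194, 289, 384, 479]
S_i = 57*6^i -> [57, 342, 2052, 12312, 73872]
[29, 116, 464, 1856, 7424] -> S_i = 29*4^i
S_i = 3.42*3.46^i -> [3.42, 11.83, 40.94, 141.66, 490.15]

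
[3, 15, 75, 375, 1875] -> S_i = 3*5^i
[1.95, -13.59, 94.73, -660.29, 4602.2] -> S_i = 1.95*(-6.97)^i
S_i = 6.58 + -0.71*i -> [6.58, 5.87, 5.16, 4.45, 3.74]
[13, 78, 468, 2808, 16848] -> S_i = 13*6^i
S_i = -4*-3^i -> [-4, 12, -36, 108, -324]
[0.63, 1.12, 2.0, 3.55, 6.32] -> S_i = 0.63*1.78^i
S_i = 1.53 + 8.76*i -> [1.53, 10.29, 19.05, 27.81, 36.57]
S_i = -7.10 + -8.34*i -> [-7.1, -15.44, -23.78, -32.12, -40.46]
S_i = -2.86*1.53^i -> [-2.86, -4.38, -6.69, -10.24, -15.67]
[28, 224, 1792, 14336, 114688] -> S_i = 28*8^i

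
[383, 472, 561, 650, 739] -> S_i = 383 + 89*i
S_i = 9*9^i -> [9, 81, 729, 6561, 59049]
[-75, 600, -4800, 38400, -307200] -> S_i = -75*-8^i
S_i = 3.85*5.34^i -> [3.85, 20.56, 109.79, 586.25, 3130.59]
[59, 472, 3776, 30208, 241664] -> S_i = 59*8^i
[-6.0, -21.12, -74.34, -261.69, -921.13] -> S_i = -6.00*3.52^i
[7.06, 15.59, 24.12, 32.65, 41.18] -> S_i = 7.06 + 8.53*i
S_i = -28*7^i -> [-28, -196, -1372, -9604, -67228]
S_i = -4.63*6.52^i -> [-4.63, -30.19, -196.82, -1283.29, -8367.03]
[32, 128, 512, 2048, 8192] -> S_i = 32*4^i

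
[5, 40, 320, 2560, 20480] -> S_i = 5*8^i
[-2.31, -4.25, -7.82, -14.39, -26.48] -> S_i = -2.31*1.84^i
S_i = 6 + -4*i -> [6, 2, -2, -6, -10]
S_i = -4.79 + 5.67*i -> [-4.79, 0.88, 6.55, 12.22, 17.89]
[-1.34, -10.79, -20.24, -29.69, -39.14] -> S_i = -1.34 + -9.45*i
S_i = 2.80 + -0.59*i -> [2.8, 2.21, 1.62, 1.03, 0.44]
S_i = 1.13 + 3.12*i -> [1.13, 4.25, 7.37, 10.49, 13.61]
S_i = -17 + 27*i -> [-17, 10, 37, 64, 91]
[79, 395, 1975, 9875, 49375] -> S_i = 79*5^i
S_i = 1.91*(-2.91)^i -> [1.91, -5.56, 16.17, -47.07, 136.96]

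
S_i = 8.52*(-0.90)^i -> [8.52, -7.67, 6.9, -6.21, 5.59]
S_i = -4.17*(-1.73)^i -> [-4.17, 7.21, -12.48, 21.59, -37.35]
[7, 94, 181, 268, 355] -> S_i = 7 + 87*i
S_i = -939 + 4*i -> [-939, -935, -931, -927, -923]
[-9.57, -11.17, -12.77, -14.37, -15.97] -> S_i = -9.57 + -1.60*i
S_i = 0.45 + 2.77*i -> [0.45, 3.22, 5.99, 8.76, 11.53]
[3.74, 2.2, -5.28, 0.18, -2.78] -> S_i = Random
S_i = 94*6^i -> [94, 564, 3384, 20304, 121824]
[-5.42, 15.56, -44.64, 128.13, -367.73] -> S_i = -5.42*(-2.87)^i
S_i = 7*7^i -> [7, 49, 343, 2401, 16807]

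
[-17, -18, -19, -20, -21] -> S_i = -17 + -1*i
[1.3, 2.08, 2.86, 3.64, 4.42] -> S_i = 1.30 + 0.78*i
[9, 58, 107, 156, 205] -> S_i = 9 + 49*i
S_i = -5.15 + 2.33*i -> [-5.15, -2.82, -0.49, 1.84, 4.17]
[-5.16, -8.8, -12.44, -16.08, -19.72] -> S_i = -5.16 + -3.64*i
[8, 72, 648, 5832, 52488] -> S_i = 8*9^i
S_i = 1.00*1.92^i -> [1.0, 1.92, 3.69, 7.08, 13.59]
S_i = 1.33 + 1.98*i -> [1.33, 3.31, 5.29, 7.27, 9.25]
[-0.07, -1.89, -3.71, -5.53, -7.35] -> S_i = -0.07 + -1.82*i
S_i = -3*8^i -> [-3, -24, -192, -1536, -12288]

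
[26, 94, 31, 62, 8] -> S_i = Random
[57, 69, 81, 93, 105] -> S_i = 57 + 12*i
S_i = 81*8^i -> [81, 648, 5184, 41472, 331776]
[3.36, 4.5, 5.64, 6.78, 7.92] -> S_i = 3.36 + 1.14*i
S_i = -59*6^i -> [-59, -354, -2124, -12744, -76464]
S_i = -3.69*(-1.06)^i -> [-3.69, 3.91, -4.15, 4.39, -4.66]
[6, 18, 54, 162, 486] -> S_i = 6*3^i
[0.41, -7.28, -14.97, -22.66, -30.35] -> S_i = 0.41 + -7.69*i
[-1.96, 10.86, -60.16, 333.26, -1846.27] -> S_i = -1.96*(-5.54)^i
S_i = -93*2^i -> [-93, -186, -372, -744, -1488]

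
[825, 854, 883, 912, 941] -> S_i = 825 + 29*i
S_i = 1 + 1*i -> [1, 2, 3, 4, 5]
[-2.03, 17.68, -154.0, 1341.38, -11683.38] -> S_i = -2.03*(-8.71)^i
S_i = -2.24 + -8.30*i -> [-2.24, -10.54, -18.84, -27.14, -35.44]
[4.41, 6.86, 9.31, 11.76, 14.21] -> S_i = 4.41 + 2.45*i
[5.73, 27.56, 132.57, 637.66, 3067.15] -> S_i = 5.73*4.81^i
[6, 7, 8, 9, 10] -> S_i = 6 + 1*i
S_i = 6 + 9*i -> [6, 15, 24, 33, 42]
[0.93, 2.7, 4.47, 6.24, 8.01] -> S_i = 0.93 + 1.77*i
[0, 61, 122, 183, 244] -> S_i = 0 + 61*i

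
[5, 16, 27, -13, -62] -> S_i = Random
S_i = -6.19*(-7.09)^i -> [-6.19, 43.89, -311.16, 2206.12, -15641.4]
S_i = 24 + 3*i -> [24, 27, 30, 33, 36]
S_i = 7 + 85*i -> [7, 92, 177, 262, 347]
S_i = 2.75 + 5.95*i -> [2.75, 8.7, 14.65, 20.6, 26.55]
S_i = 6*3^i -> [6, 18, 54, 162, 486]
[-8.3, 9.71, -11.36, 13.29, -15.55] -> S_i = -8.30*(-1.17)^i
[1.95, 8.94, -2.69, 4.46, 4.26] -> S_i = Random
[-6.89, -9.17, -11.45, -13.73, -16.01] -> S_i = -6.89 + -2.28*i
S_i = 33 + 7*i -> [33, 40, 47, 54, 61]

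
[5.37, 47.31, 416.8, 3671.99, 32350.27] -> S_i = 5.37*8.81^i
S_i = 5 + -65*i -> [5, -60, -125, -190, -255]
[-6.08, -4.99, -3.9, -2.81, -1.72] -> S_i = -6.08 + 1.09*i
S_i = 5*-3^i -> [5, -15, 45, -135, 405]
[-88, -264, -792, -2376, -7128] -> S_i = -88*3^i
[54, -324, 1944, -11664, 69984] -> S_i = 54*-6^i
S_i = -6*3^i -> [-6, -18, -54, -162, -486]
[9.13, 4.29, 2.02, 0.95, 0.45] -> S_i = 9.13*0.47^i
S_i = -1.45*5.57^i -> [-1.45, -8.08, -44.99, -250.57, -1395.69]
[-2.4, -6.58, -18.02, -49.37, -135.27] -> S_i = -2.40*2.74^i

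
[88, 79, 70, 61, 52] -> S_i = 88 + -9*i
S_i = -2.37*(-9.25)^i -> [-2.37, 21.92, -202.78, 1875.74, -17350.63]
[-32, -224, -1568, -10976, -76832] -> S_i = -32*7^i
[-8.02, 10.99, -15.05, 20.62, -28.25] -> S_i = -8.02*(-1.37)^i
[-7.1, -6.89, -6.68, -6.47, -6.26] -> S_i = -7.10 + 0.21*i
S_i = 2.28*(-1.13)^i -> [2.28, -2.58, 2.91, -3.29, 3.72]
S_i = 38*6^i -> [38, 228, 1368, 8208, 49248]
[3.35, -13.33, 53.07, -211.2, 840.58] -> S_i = 3.35*(-3.98)^i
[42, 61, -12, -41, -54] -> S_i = Random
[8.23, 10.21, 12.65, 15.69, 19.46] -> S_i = 8.23*1.24^i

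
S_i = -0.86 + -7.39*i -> [-0.86, -8.25, -15.64, -23.03, -30.42]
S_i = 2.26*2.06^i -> [2.26, 4.66, 9.59, 19.76, 40.7]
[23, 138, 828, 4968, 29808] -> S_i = 23*6^i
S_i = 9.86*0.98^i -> [9.86, 9.66, 9.47, 9.28, 9.09]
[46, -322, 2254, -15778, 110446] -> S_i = 46*-7^i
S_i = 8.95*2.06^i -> [8.95, 18.44, 37.98, 78.24, 161.17]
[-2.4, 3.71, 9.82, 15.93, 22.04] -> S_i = -2.40 + 6.11*i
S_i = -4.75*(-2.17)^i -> [-4.75, 10.31, -22.37, 48.54, -105.33]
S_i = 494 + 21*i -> [494, 515, 536, 557, 578]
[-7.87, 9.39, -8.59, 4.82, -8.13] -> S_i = Random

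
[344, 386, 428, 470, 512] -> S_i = 344 + 42*i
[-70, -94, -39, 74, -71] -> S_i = Random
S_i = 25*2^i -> [25, 50, 100, 200, 400]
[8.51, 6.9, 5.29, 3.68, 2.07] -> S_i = 8.51 + -1.61*i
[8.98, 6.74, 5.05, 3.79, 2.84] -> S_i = 8.98*0.75^i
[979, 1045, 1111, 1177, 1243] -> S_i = 979 + 66*i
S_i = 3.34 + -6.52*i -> [3.34, -3.18, -9.7, -16.22, -22.74]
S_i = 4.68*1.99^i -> [4.68, 9.31, 18.53, 36.88, 73.39]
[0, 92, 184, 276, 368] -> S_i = 0 + 92*i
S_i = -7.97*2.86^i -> [-7.97, -22.79, -65.19, -186.45, -533.24]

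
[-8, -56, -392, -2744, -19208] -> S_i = -8*7^i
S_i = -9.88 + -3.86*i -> [-9.88, -13.74, -17.6, -21.46, -25.32]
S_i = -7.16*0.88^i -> [-7.16, -6.3, -5.54, -4.88, -4.29]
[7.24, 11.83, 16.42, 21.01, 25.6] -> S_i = 7.24 + 4.59*i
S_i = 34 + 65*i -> [34, 99, 164, 229, 294]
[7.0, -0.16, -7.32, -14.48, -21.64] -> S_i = 7.00 + -7.16*i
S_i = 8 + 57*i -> [8, 65, 122, 179, 236]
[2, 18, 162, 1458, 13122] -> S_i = 2*9^i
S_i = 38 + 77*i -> [38, 115, 192, 269, 346]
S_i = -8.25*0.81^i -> [-8.25, -6.68, -5.41, -4.38, -3.55]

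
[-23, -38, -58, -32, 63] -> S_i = Random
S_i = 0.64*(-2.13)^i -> [0.64, -1.36, 2.9, -6.18, 13.17]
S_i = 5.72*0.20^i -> [5.72, 1.14, 0.23, 0.05, 0.01]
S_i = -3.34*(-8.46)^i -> [-3.34, 28.26, -239.05, 2022.36, -17109.13]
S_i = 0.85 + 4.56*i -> [0.85, 5.41, 9.97, 14.53, 19.09]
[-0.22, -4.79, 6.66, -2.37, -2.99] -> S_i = Random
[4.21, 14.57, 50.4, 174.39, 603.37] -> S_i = 4.21*3.46^i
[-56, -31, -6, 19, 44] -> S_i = -56 + 25*i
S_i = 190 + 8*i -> [190, 198, 206, 214, 222]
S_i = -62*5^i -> [-62, -310, -1550, -7750, -38750]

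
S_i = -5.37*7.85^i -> [-5.37, -42.15, -330.91, -2597.67, -20391.68]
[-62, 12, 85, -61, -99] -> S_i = Random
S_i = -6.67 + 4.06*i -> [-6.67, -2.61, 1.45, 5.51, 9.57]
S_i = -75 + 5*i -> [-75, -70, -65, -60, -55]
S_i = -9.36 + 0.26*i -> [-9.36, -9.1, -8.84, -8.58, -8.32]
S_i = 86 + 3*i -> [86, 89, 92, 95, 98]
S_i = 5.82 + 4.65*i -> [5.82, 10.47, 15.12, 19.77, 24.42]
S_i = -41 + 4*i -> [-41, -37, -33, -29, -25]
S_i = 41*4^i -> [41, 164, 656, 2624, 10496]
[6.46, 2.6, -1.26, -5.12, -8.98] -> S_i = 6.46 + -3.86*i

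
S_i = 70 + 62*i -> [70, 132, 194, 256, 318]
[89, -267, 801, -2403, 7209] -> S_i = 89*-3^i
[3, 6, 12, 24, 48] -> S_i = 3*2^i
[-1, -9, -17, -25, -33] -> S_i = -1 + -8*i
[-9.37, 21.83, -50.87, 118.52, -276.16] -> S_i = -9.37*(-2.33)^i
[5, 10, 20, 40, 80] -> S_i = 5*2^i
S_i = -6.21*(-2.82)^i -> [-6.21, 17.51, -49.38, 139.26, -392.72]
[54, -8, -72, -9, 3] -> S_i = Random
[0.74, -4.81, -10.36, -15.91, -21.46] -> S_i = 0.74 + -5.55*i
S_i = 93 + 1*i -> [93, 94, 95, 96, 97]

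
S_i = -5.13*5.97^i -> [-5.13, -30.63, -182.84, -1091.54, -6516.5]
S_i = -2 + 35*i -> [-2, 33, 68, 103, 138]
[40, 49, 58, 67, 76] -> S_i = 40 + 9*i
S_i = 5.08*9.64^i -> [5.08, 48.97, 472.08, 4550.87, 43870.43]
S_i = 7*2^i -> [7, 14, 28, 56, 112]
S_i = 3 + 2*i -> [3, 5, 7, 9, 11]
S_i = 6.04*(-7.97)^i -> [6.04, -48.14, 383.67, -3057.82, 24370.82]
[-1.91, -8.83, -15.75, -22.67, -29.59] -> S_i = -1.91 + -6.92*i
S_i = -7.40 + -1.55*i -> [-7.4, -8.95, -10.5, -12.05, -13.6]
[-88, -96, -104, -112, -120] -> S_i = -88 + -8*i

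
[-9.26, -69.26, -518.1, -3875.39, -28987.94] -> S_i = -9.26*7.48^i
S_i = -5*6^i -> [-5, -30, -180, -1080, -6480]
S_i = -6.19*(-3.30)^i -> [-6.19, 20.43, -67.41, 222.45, -734.09]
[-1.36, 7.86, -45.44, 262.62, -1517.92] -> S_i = -1.36*(-5.78)^i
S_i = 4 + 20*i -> [4, 24, 44, 64, 84]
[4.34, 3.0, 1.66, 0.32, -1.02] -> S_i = 4.34 + -1.34*i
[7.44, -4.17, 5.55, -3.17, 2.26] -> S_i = Random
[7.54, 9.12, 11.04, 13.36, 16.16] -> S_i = 7.54*1.21^i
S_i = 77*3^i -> [77, 231, 693, 2079, 6237]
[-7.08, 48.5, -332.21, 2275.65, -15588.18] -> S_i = -7.08*(-6.85)^i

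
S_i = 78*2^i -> [78, 156, 312, 624, 1248]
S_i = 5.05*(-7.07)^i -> [5.05, -35.7, 252.42, -1784.64, 12617.38]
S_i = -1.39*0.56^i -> [-1.39, -0.78, -0.44, -0.24, -0.14]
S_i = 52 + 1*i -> [52, 53, 54, 55, 56]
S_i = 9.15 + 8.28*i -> [9.15, 17.43, 25.71, 33.99, 42.27]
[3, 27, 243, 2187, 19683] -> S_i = 3*9^i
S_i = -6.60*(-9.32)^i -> [-6.6, 61.51, -573.29, 5343.08, -49797.51]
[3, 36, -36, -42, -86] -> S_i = Random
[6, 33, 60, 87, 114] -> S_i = 6 + 27*i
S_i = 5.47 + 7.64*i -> [5.47, 13.11, 20.75, 28.39, 36.03]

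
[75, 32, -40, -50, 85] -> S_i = Random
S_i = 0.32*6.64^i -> [0.32, 2.12, 14.11, 93.68, 622.05]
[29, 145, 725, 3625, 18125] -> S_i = 29*5^i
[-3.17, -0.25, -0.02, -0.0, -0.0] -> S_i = -3.17*0.08^i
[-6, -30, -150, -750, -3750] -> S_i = -6*5^i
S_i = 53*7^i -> [53, 371, 2597, 18179, 127253]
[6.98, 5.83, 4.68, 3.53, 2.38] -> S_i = 6.98 + -1.15*i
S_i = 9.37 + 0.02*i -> [9.37, 9.39, 9.41, 9.43, 9.45]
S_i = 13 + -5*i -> [13, 8, 3, -2, -7]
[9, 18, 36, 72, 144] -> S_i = 9*2^i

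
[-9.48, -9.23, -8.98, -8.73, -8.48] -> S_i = -9.48 + 0.25*i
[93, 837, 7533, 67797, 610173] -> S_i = 93*9^i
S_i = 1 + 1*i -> [1, 2, 3, 4, 5]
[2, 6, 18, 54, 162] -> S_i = 2*3^i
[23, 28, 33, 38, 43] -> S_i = 23 + 5*i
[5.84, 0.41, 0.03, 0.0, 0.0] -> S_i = 5.84*0.07^i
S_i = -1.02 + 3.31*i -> [-1.02, 2.29, 5.6, 8.91, 12.22]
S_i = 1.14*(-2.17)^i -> [1.14, -2.47, 5.37, -11.65, 25.28]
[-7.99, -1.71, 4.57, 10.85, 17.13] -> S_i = -7.99 + 6.28*i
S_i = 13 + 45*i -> [13, 58, 103, 148, 193]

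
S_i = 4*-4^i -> [4, -16, 64, -256, 1024]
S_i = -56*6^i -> [-56, -336, -2016, -12096, -72576]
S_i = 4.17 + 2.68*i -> [4.17, 6.85, 9.53, 12.21, 14.89]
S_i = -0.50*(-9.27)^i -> [-0.5, 4.64, -42.97, 398.3, -3692.23]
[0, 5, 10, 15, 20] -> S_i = 0 + 5*i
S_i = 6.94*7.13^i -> [6.94, 49.48, 352.81, 2515.52, 17935.67]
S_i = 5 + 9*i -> [5, 14, 23, 32, 41]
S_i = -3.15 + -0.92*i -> [-3.15, -4.07, -4.99, -5.91, -6.83]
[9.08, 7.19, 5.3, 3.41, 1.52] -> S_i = 9.08 + -1.89*i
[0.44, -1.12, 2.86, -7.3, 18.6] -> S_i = 0.44*(-2.55)^i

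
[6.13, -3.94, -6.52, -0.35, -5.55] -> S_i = Random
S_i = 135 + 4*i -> [135, 139, 143, 147, 151]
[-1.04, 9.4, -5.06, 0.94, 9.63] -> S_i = Random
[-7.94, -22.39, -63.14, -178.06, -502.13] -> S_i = -7.94*2.82^i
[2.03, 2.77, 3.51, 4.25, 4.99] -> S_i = 2.03 + 0.74*i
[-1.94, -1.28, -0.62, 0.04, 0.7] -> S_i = -1.94 + 0.66*i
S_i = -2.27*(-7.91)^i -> [-2.27, 17.96, -142.03, 1123.45, -8886.52]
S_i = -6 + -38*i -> [-6, -44, -82, -120, -158]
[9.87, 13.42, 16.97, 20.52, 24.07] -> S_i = 9.87 + 3.55*i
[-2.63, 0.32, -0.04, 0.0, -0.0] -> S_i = -2.63*(-0.12)^i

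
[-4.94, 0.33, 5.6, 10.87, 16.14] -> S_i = -4.94 + 5.27*i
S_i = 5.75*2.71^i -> [5.75, 15.58, 42.23, 114.44, 310.13]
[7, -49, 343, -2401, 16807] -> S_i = 7*-7^i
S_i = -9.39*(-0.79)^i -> [-9.39, 7.42, -5.86, 4.63, -3.66]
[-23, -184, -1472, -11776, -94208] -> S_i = -23*8^i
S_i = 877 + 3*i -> [877, 880, 883, 886, 889]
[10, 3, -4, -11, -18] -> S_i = 10 + -7*i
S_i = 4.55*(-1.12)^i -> [4.55, -5.1, 5.71, -6.39, 7.16]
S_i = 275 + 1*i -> [275, 276, 277, 278, 279]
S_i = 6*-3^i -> [6, -18, 54, -162, 486]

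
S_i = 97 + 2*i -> [97, 99, 101, 103, 105]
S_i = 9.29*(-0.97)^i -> [9.29, -9.01, 8.74, -8.48, 8.22]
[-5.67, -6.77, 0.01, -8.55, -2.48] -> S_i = Random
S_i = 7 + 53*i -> [7, 60, 113, 166, 219]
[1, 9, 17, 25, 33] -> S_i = 1 + 8*i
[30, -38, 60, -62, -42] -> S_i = Random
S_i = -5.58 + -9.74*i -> [-5.58, -15.32, -25.06, -34.8, -44.54]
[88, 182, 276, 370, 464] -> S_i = 88 + 94*i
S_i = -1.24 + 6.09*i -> [-1.24, 4.85, 10.94, 17.03, 23.12]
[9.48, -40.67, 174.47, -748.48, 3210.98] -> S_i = 9.48*(-4.29)^i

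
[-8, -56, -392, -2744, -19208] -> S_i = -8*7^i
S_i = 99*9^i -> [99, 891, 8019, 72171, 649539]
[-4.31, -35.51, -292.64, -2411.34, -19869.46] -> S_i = -4.31*8.24^i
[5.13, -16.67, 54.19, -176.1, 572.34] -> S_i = 5.13*(-3.25)^i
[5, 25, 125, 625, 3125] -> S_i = 5*5^i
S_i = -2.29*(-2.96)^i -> [-2.29, 6.78, -20.06, 59.39, -175.79]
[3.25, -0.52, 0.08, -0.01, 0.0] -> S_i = 3.25*(-0.16)^i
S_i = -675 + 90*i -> [-675, -585, -495, -405, -315]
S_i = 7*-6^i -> [7, -42, 252, -1512, 9072]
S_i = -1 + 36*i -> [-1, 35, 71, 107, 143]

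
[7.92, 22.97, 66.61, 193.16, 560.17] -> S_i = 7.92*2.90^i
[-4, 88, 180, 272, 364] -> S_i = -4 + 92*i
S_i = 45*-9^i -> [45, -405, 3645, -32805, 295245]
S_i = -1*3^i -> [-1, -3, -9, -27, -81]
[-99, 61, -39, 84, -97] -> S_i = Random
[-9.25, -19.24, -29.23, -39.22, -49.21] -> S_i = -9.25 + -9.99*i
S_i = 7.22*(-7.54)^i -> [7.22, -54.44, 410.47, -3094.93, 23335.79]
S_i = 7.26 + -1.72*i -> [7.26, 5.54, 3.82, 2.1, 0.38]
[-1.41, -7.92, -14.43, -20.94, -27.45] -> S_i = -1.41 + -6.51*i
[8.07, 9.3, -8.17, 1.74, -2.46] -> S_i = Random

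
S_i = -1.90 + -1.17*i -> [-1.9, -3.07, -4.24, -5.41, -6.58]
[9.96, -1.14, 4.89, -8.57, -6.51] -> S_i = Random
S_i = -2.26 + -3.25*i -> [-2.26, -5.51, -8.76, -12.01, -15.26]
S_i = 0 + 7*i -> [0, 7, 14, 21, 28]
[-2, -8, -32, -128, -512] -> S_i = -2*4^i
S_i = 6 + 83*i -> [6, 89, 172, 255, 338]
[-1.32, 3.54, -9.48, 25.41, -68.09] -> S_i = -1.32*(-2.68)^i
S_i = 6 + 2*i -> [6, 8, 10, 12, 14]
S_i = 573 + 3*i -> [573, 576, 579, 582, 585]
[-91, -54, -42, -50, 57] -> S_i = Random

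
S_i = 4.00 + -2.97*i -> [4.0, 1.03, -1.94, -4.91, -7.88]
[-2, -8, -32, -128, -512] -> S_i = -2*4^i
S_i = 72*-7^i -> [72, -504, 3528, -24696, 172872]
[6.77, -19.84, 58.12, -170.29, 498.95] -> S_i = 6.77*(-2.93)^i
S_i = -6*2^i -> [-6, -12, -24, -48, -96]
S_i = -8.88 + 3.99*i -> [-8.88, -4.89, -0.9, 3.09, 7.08]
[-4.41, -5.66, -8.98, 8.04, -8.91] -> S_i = Random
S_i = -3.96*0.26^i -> [-3.96, -1.03, -0.27, -0.07, -0.02]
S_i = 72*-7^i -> [72, -504, 3528, -24696, 172872]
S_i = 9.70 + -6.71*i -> [9.7, 2.99, -3.72, -10.43, -17.14]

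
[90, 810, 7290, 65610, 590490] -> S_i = 90*9^i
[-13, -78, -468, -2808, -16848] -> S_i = -13*6^i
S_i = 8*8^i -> [8, 64, 512, 4096, 32768]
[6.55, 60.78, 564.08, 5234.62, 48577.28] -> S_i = 6.55*9.28^i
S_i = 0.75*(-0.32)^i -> [0.75, -0.24, 0.08, -0.02, 0.01]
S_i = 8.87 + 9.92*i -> [8.87, 18.79, 28.71, 38.63, 48.55]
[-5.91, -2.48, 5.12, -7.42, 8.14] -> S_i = Random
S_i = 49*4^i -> [49, 196, 784, 3136, 12544]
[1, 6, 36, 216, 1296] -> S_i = 1*6^i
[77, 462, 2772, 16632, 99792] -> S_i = 77*6^i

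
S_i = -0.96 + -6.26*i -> [-0.96, -7.22, -13.48, -19.74, -26.0]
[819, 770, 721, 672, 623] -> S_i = 819 + -49*i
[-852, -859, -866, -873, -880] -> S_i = -852 + -7*i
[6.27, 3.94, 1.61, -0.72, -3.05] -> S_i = 6.27 + -2.33*i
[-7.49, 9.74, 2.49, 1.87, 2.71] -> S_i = Random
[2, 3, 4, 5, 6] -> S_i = 2 + 1*i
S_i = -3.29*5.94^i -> [-3.29, -19.54, -116.08, -689.53, -4095.83]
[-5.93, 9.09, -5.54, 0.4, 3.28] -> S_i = Random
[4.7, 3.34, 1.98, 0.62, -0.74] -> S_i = 4.70 + -1.36*i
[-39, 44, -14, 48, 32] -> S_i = Random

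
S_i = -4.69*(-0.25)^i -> [-4.69, 1.17, -0.29, 0.07, -0.02]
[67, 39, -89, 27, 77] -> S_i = Random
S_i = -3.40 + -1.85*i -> [-3.4, -5.25, -7.1, -8.95, -10.8]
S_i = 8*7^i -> [8, 56, 392, 2744, 19208]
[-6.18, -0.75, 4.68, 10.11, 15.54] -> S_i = -6.18 + 5.43*i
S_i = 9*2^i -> [9, 18, 36, 72, 144]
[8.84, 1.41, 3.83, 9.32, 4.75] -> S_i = Random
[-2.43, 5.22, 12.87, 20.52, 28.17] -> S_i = -2.43 + 7.65*i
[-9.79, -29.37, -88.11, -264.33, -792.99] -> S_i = -9.79*3.00^i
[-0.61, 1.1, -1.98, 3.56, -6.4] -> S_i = -0.61*(-1.80)^i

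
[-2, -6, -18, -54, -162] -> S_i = -2*3^i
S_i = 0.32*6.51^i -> [0.32, 2.08, 13.56, 88.29, 574.74]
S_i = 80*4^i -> [80, 320, 1280, 5120, 20480]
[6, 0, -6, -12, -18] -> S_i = 6 + -6*i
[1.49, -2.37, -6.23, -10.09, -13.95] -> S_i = 1.49 + -3.86*i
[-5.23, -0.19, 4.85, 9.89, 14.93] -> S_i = -5.23 + 5.04*i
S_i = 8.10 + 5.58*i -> [8.1, 13.68, 19.26, 24.84, 30.42]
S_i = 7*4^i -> [7, 28, 112, 448, 1792]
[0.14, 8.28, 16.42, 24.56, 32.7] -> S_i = 0.14 + 8.14*i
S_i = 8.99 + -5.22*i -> [8.99, 3.77, -1.45, -6.67, -11.89]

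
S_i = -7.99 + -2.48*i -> [-7.99, -10.47, -12.95, -15.43, -17.91]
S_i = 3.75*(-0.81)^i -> [3.75, -3.04, 2.46, -1.99, 1.61]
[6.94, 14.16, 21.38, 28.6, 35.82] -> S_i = 6.94 + 7.22*i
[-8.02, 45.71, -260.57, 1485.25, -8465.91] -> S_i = -8.02*(-5.70)^i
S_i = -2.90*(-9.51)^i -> [-2.9, 27.58, -262.28, 2494.25, -23720.29]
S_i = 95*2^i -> [95, 190, 380, 760, 1520]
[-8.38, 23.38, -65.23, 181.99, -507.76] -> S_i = -8.38*(-2.79)^i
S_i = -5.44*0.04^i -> [-5.44, -0.22, -0.01, -0.0, -0.0]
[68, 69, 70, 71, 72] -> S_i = 68 + 1*i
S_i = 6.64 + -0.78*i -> [6.64, 5.86, 5.08, 4.3, 3.52]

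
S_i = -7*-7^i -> [-7, 49, -343, 2401, -16807]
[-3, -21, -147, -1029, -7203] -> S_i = -3*7^i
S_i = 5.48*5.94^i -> [5.48, 32.55, 193.35, 1148.52, 6822.23]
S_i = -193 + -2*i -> [-193, -195, -197, -199, -201]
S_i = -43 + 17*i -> [-43, -26, -9, 8, 25]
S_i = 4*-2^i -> [4, -8, 16, -32, 64]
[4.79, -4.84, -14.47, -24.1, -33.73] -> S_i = 4.79 + -9.63*i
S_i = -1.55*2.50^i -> [-1.55, -3.88, -9.69, -24.22, -60.55]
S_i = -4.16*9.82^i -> [-4.16, -40.85, -401.16, -3939.38, -38684.7]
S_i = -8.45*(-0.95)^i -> [-8.45, 8.03, -7.63, 7.24, -6.88]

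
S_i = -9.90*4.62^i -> [-9.9, -45.74, -211.31, -976.25, -4510.28]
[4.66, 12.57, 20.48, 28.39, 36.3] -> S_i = 4.66 + 7.91*i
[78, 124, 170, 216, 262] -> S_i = 78 + 46*i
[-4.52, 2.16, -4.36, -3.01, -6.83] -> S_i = Random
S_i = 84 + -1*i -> [84, 83, 82, 81, 80]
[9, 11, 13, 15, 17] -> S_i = 9 + 2*i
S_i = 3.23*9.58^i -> [3.23, 30.94, 296.44, 2839.87, 27205.99]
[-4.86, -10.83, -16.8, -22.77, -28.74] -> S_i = -4.86 + -5.97*i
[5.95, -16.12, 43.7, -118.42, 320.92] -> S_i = 5.95*(-2.71)^i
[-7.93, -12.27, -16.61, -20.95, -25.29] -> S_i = -7.93 + -4.34*i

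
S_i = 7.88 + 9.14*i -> [7.88, 17.02, 26.16, 35.3, 44.44]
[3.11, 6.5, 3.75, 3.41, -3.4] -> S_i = Random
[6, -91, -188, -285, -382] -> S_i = 6 + -97*i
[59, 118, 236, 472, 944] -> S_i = 59*2^i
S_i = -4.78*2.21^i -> [-4.78, -10.56, -23.35, -51.59, -114.02]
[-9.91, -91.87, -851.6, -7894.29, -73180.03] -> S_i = -9.91*9.27^i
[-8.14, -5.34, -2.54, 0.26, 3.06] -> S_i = -8.14 + 2.80*i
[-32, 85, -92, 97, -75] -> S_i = Random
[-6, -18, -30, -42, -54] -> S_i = -6 + -12*i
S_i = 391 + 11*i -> [391, 402, 413, 424, 435]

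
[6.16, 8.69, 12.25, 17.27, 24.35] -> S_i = 6.16*1.41^i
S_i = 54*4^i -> [54, 216, 864, 3456, 13824]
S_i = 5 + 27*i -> [5, 32, 59, 86, 113]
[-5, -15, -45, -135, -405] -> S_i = -5*3^i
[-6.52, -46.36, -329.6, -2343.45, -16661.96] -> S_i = -6.52*7.11^i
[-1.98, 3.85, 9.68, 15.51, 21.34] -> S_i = -1.98 + 5.83*i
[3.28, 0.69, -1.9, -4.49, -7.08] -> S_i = 3.28 + -2.59*i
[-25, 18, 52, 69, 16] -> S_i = Random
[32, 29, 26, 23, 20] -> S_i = 32 + -3*i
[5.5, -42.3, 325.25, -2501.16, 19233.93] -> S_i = 5.50*(-7.69)^i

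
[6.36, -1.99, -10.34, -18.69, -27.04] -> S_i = 6.36 + -8.35*i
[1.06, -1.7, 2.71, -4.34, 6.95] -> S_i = 1.06*(-1.60)^i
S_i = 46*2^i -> [46, 92, 184, 368, 736]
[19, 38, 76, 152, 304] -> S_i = 19*2^i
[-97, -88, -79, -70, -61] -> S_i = -97 + 9*i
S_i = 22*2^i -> [22, 44, 88, 176, 352]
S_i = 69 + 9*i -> [69, 78, 87, 96, 105]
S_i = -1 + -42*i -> [-1, -43, -85, -127, -169]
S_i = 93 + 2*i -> [93, 95, 97, 99, 101]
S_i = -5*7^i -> [-5, -35, -245, -1715, -12005]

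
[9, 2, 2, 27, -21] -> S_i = Random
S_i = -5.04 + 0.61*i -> [-5.04, -4.43, -3.82, -3.21, -2.6]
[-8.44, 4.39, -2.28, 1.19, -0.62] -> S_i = -8.44*(-0.52)^i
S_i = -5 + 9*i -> [-5, 4, 13, 22, 31]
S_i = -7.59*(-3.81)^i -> [-7.59, 28.92, -110.18, 419.78, -1599.34]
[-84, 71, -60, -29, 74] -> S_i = Random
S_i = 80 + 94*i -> [80, 174, 268, 362, 456]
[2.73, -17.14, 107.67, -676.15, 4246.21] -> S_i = 2.73*(-6.28)^i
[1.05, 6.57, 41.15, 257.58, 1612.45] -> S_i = 1.05*6.26^i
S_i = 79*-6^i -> [79, -474, 2844, -17064, 102384]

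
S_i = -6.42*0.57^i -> [-6.42, -3.66, -2.09, -1.19, -0.68]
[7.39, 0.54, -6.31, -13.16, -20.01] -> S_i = 7.39 + -6.85*i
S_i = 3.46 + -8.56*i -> [3.46, -5.1, -13.66, -22.22, -30.78]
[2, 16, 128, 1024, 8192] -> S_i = 2*8^i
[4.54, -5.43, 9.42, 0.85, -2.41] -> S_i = Random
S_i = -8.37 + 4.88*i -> [-8.37, -3.49, 1.39, 6.27, 11.15]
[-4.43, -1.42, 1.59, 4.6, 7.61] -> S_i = -4.43 + 3.01*i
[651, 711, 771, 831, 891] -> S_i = 651 + 60*i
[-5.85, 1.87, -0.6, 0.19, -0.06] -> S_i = -5.85*(-0.32)^i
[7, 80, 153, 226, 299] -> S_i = 7 + 73*i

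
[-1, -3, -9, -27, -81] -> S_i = -1*3^i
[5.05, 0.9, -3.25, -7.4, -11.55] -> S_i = 5.05 + -4.15*i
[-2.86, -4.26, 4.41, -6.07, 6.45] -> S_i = Random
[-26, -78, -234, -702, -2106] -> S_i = -26*3^i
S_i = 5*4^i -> [5, 20, 80, 320, 1280]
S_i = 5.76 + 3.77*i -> [5.76, 9.53, 13.3, 17.07, 20.84]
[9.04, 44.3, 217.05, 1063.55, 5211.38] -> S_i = 9.04*4.90^i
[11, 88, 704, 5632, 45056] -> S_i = 11*8^i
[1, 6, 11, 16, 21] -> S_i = 1 + 5*i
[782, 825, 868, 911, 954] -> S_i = 782 + 43*i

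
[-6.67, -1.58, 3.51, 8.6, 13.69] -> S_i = -6.67 + 5.09*i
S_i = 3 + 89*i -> [3, 92, 181, 270, 359]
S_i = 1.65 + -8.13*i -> [1.65, -6.48, -14.61, -22.74, -30.87]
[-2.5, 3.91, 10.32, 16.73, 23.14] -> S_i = -2.50 + 6.41*i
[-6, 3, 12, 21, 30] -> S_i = -6 + 9*i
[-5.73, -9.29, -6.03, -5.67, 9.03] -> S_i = Random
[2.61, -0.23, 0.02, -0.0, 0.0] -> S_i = 2.61*(-0.09)^i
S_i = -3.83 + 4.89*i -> [-3.83, 1.06, 5.95, 10.84, 15.73]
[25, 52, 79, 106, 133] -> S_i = 25 + 27*i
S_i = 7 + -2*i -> [7, 5, 3, 1, -1]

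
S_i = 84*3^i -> [84, 252, 756, 2268, 6804]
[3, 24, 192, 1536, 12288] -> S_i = 3*8^i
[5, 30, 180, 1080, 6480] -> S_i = 5*6^i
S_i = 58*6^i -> [58, 348, 2088, 12528, 75168]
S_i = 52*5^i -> [52, 260, 1300, 6500, 32500]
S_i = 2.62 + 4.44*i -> [2.62, 7.06, 11.5, 15.94, 20.38]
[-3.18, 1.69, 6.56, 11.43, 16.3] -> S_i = -3.18 + 4.87*i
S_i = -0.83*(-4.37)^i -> [-0.83, 3.63, -15.85, 69.27, -302.69]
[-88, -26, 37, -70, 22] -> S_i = Random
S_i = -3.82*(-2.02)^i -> [-3.82, 7.72, -15.59, 31.49, -63.6]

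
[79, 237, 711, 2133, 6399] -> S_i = 79*3^i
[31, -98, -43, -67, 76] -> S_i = Random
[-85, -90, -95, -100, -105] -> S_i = -85 + -5*i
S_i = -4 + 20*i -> [-4, 16, 36, 56, 76]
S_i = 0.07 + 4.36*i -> [0.07, 4.43, 8.79, 13.15, 17.51]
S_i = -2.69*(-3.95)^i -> [-2.69, 10.63, -41.97, 165.78, -654.85]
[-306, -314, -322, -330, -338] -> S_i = -306 + -8*i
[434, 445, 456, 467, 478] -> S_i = 434 + 11*i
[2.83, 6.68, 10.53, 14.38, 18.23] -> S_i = 2.83 + 3.85*i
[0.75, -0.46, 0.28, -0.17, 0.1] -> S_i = 0.75*(-0.61)^i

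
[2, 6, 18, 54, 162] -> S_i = 2*3^i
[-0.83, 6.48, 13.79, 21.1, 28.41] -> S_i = -0.83 + 7.31*i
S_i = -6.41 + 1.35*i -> [-6.41, -5.06, -3.71, -2.36, -1.01]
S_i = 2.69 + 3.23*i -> [2.69, 5.92, 9.15, 12.38, 15.61]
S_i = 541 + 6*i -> [541, 547, 553, 559, 565]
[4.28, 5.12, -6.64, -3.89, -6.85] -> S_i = Random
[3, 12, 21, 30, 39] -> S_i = 3 + 9*i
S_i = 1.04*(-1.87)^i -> [1.04, -1.94, 3.64, -6.8, 12.72]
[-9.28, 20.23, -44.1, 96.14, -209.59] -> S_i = -9.28*(-2.18)^i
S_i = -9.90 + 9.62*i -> [-9.9, -0.28, 9.34, 18.96, 28.58]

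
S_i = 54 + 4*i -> [54, 58, 62, 66, 70]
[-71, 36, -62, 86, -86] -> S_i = Random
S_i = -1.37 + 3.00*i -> [-1.37, 1.63, 4.63, 7.63, 10.63]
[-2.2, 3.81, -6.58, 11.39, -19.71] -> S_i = -2.20*(-1.73)^i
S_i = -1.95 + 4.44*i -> [-1.95, 2.49, 6.93, 11.37, 15.81]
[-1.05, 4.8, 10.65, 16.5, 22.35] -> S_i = -1.05 + 5.85*i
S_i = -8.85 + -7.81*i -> [-8.85, -16.66, -24.47, -32.28, -40.09]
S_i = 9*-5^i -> [9, -45, 225, -1125, 5625]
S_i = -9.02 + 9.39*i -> [-9.02, 0.37, 9.76, 19.15, 28.54]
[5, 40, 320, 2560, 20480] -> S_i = 5*8^i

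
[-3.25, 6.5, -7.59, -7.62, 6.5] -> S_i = Random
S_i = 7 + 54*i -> [7, 61, 115, 169, 223]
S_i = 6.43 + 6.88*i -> [6.43, 13.31, 20.19, 27.07, 33.95]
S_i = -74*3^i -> [-74, -222, -666, -1998, -5994]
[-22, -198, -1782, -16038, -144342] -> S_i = -22*9^i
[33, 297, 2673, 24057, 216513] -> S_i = 33*9^i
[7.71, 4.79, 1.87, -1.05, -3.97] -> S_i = 7.71 + -2.92*i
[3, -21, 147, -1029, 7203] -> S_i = 3*-7^i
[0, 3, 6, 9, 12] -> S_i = 0 + 3*i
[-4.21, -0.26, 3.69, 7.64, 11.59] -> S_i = -4.21 + 3.95*i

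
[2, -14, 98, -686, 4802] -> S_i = 2*-7^i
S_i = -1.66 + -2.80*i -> [-1.66, -4.46, -7.26, -10.06, -12.86]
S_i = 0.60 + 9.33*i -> [0.6, 9.93, 19.26, 28.59, 37.92]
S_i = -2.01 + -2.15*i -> [-2.01, -4.16, -6.31, -8.46, -10.61]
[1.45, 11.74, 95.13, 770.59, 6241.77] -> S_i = 1.45*8.10^i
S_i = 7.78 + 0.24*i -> [7.78, 8.02, 8.26, 8.5, 8.74]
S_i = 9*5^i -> [9, 45, 225, 1125, 5625]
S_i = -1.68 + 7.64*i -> [-1.68, 5.96, 13.6, 21.24, 28.88]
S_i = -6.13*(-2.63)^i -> [-6.13, 16.12, -42.4, 111.51, -293.28]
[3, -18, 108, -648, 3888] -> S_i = 3*-6^i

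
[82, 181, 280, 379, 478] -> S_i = 82 + 99*i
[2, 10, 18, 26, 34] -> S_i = 2 + 8*i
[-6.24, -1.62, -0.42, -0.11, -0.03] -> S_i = -6.24*0.26^i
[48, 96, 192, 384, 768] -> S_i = 48*2^i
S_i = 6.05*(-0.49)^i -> [6.05, -2.96, 1.45, -0.71, 0.35]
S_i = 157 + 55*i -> [157, 212, 267, 322, 377]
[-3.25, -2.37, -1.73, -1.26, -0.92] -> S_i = -3.25*0.73^i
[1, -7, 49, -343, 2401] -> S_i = 1*-7^i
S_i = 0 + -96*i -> [0, -96, -192, -288, -384]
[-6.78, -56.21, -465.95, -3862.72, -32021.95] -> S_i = -6.78*8.29^i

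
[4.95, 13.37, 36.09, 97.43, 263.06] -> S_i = 4.95*2.70^i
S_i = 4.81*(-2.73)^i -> [4.81, -13.13, 35.85, -97.87, 267.17]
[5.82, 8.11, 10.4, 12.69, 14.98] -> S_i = 5.82 + 2.29*i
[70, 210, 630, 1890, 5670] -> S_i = 70*3^i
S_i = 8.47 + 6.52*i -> [8.47, 14.99, 21.51, 28.03, 34.55]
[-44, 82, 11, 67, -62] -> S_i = Random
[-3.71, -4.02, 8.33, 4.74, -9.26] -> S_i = Random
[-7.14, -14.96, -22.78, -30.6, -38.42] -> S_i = -7.14 + -7.82*i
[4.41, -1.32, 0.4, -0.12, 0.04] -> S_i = 4.41*(-0.30)^i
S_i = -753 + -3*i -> [-753, -756, -759, -762, -765]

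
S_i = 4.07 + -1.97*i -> [4.07, 2.1, 0.13, -1.84, -3.81]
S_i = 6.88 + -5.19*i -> [6.88, 1.69, -3.5, -8.69, -13.88]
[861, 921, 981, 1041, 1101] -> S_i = 861 + 60*i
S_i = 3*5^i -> [3, 15, 75, 375, 1875]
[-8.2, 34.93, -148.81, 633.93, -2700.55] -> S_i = -8.20*(-4.26)^i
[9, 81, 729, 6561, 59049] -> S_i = 9*9^i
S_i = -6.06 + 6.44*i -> [-6.06, 0.38, 6.82, 13.26, 19.7]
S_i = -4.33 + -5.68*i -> [-4.33, -10.01, -15.69, -21.37, -27.05]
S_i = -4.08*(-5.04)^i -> [-4.08, 20.56, -103.64, 522.34, -2632.58]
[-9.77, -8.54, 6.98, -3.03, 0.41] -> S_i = Random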